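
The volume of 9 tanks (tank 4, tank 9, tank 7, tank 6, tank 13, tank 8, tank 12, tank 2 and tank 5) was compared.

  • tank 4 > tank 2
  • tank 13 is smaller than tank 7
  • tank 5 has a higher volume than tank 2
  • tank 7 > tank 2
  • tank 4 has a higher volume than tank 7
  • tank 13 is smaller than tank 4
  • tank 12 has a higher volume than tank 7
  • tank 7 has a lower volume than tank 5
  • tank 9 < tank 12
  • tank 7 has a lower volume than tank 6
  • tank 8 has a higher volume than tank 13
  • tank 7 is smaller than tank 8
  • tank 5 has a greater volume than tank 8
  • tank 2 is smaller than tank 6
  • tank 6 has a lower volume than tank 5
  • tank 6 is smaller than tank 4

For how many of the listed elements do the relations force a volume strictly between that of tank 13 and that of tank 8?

1

Chaining upward from tank 13 reaches: tank 7, tank 6, tank 4, tank 5, tank 12.
Chaining downward from tank 8 reaches: tank 2, tank 7.
Strictly between tank 13 and tank 8 are those in both lists: tank 7 — 1 element.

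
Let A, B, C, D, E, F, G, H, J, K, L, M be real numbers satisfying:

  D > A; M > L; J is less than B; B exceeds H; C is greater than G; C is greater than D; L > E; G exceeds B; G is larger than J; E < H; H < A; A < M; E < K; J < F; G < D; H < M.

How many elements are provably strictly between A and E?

Chaining upward from E reaches: H, K, L, B, G, M, D, C.
Chaining downward from A reaches: H.
Strictly between E and A are those in both lists: H — 1 element.

1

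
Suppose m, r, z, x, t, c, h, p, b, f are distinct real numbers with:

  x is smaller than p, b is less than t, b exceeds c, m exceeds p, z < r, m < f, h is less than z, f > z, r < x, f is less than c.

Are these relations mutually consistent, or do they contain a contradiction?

consistent

The single ordering h < z < r < x < p < m < f < c < b < t satisfies every listed relation, so no contradiction arises.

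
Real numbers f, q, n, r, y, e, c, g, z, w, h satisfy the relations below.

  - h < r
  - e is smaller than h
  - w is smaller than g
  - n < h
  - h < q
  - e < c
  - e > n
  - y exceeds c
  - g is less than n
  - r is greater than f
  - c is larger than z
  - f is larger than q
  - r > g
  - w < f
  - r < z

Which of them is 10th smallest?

Chaining the given pairs: w < g < n < e < h < q < f < r < z < c < y.
Counting 10 from the smallest end gives c.

c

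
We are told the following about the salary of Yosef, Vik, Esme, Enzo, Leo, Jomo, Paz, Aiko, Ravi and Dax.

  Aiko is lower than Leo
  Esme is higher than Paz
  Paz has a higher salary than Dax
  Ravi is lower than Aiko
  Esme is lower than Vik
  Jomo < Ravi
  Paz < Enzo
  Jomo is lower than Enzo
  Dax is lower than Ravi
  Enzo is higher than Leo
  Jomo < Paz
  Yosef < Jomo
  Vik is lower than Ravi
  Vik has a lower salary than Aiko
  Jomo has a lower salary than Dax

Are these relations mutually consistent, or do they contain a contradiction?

consistent

The single ordering Yosef < Jomo < Dax < Paz < Esme < Vik < Ravi < Aiko < Leo < Enzo satisfies every listed relation, so no contradiction arises.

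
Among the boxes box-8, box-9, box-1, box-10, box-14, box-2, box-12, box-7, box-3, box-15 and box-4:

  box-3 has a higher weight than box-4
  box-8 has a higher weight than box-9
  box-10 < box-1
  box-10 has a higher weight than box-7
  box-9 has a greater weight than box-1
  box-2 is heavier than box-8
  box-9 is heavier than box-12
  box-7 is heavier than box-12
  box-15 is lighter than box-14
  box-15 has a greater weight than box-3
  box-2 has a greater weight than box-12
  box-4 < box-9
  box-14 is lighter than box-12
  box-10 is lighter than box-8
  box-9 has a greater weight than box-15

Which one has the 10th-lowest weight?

box-8

The consecutive relations fix a unique order: box-4 < box-3 < box-15 < box-14 < box-12 < box-7 < box-10 < box-1 < box-9 < box-8 < box-2.
The 10th smallest is box-8.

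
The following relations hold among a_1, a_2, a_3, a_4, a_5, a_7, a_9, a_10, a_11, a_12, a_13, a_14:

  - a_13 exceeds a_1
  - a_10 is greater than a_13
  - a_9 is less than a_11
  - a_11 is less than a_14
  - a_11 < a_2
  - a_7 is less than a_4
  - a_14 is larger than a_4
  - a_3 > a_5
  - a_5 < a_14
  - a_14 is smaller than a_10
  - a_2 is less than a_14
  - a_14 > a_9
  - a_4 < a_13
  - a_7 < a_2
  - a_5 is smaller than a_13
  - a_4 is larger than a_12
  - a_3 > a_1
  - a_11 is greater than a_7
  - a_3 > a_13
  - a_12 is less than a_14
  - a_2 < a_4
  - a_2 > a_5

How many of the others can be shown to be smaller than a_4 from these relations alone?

From a_4 the given relations immediately reach a_7, a_12, a_2.
From those, a_11, a_5 — 5 in total.
From those, a_9 — 6 in total.
Nothing else is reachable below a_4; 6 in all.

6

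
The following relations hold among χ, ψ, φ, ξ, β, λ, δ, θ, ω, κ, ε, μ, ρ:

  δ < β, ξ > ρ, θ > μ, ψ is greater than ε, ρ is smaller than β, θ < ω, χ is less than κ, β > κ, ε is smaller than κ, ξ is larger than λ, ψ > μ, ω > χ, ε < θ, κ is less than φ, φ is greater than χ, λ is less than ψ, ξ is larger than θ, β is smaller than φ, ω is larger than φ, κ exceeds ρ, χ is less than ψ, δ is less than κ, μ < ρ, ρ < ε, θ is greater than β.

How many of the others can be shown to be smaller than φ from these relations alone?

From φ the given relations immediately reach χ, κ, β.
From those, ρ, δ, ε — 6 in total.
From those, μ — 7 in total.
Nothing else is reachable below φ; 7 in all.

7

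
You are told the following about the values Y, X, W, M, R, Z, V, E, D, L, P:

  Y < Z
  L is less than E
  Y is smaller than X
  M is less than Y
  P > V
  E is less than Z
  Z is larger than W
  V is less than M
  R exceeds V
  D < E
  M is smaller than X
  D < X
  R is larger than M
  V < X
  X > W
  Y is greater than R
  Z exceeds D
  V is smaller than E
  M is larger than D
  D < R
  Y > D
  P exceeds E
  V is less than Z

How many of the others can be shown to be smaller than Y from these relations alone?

4

The elements the relations force below Y are V, D, M, R — no chain reaches any other.
That is 4.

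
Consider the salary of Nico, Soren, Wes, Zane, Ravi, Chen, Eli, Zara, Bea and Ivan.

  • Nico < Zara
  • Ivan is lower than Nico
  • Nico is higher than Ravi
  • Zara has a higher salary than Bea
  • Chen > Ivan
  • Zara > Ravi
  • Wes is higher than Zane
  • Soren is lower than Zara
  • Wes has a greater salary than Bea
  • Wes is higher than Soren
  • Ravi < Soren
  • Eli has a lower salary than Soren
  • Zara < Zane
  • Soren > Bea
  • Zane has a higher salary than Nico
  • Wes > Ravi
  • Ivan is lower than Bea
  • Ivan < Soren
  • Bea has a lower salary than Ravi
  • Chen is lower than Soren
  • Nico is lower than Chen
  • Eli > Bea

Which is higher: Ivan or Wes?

Wes

Link the given pairs in sequence: Ivan < Bea; Bea < Ravi; Ravi < Nico; Nico < Chen; Chen < Soren; Soren < Zara; Zara < Zane; Zane < Wes.
Together: Ivan < Bea < Ravi < Nico < Chen < Soren < Zara < Zane < Wes.
So Ivan < Wes; Wes is the higher of the two.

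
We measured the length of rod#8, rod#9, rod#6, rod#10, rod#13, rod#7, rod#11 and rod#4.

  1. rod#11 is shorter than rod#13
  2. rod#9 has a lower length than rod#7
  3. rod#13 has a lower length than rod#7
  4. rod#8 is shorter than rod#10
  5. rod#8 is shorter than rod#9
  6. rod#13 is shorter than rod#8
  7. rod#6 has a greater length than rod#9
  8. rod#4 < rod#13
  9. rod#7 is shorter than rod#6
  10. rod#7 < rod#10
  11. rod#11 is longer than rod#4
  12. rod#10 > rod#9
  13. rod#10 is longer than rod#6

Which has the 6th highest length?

Piecing the relations together gives one ordering: rod#4 < rod#11 < rod#13 < rod#8 < rod#9 < rod#7 < rod#6 < rod#10.
Counting 6 from the largest end gives rod#13.

rod#13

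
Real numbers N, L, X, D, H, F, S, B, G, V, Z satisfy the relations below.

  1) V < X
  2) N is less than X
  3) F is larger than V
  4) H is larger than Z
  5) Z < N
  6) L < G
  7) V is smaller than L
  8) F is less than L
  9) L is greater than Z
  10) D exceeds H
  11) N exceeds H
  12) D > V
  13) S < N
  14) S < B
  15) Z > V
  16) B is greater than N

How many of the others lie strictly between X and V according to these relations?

Chaining upward from V reaches: Z, F, L, H, N, D, B, G.
Chaining downward from X reaches: Z, H, S, N.
Strictly between V and X are those in both lists: Z, H, N — 3 elements.

3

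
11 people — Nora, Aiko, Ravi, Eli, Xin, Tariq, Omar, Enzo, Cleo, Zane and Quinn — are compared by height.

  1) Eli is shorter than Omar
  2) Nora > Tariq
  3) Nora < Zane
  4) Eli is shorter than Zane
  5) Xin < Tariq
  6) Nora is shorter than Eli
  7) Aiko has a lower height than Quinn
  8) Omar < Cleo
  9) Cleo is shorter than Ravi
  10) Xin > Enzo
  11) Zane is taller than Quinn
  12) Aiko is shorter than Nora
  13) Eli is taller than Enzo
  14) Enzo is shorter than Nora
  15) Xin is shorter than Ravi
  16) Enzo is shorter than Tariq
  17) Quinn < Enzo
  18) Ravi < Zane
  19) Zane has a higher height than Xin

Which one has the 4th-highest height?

Chaining the given pairs: Aiko < Quinn < Enzo < Xin < Tariq < Nora < Eli < Omar < Cleo < Ravi < Zane.
The 4th largest is Omar.

Omar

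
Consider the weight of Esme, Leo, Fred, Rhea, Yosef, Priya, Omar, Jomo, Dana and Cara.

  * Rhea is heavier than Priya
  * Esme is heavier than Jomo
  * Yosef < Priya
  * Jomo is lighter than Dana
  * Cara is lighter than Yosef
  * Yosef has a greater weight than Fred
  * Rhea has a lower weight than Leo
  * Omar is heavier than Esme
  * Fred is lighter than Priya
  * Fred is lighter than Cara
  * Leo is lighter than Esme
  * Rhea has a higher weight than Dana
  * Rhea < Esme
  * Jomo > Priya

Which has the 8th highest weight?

Piecing the relations together gives one ordering: Fred < Cara < Yosef < Priya < Jomo < Dana < Rhea < Leo < Esme < Omar.
Counting 8 from the largest end gives Yosef.

Yosef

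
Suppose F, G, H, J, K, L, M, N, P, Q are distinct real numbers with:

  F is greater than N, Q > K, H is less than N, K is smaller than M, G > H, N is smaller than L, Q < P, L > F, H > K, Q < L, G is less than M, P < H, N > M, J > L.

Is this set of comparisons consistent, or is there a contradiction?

The single ordering K < Q < P < H < G < M < N < F < L < J satisfies every listed relation, so no contradiction arises.

consistent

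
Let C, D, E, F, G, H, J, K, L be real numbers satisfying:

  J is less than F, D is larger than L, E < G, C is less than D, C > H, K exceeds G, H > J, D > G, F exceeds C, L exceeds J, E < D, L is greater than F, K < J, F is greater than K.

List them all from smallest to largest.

E < G < K < J < H < C < F < L < D

Each adjacent pair is fixed by a given relation: E < G; G < K; K < J; J < H; H < C; C < F; F < L; L < D. Chaining them end to end gives the full order.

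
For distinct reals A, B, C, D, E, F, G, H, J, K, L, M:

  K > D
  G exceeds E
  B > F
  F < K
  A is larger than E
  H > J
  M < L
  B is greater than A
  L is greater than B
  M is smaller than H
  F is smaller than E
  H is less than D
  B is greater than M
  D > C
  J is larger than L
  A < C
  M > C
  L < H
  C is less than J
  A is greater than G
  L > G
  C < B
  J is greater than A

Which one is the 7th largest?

M

Piecing the relations together gives one ordering: F < E < G < A < C < M < B < L < J < H < D < K.
The 7th largest is M.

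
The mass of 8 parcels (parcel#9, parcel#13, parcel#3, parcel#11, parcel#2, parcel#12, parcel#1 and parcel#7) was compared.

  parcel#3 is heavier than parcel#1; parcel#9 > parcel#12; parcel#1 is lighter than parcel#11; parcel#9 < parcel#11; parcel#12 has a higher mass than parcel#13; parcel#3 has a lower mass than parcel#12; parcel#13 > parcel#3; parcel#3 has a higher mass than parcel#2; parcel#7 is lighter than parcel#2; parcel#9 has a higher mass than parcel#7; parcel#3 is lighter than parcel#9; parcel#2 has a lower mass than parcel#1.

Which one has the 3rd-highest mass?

parcel#12

The consecutive relations fix a unique order: parcel#7 < parcel#2 < parcel#1 < parcel#3 < parcel#13 < parcel#12 < parcel#9 < parcel#11.
The 3rd largest is parcel#12.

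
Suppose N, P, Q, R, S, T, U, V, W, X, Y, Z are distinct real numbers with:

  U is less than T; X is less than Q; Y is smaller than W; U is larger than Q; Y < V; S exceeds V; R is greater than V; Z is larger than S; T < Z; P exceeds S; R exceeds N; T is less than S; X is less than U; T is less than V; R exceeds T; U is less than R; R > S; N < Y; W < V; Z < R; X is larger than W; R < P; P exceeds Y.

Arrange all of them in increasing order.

Nothing is placed below N, so it is least; from there N < Y; Y < W; W < X; X < Q; Q < U; U < T; T < V; V < S; S < Z; Z < R; R < P, each given directly.

N < Y < W < X < Q < U < T < V < S < Z < R < P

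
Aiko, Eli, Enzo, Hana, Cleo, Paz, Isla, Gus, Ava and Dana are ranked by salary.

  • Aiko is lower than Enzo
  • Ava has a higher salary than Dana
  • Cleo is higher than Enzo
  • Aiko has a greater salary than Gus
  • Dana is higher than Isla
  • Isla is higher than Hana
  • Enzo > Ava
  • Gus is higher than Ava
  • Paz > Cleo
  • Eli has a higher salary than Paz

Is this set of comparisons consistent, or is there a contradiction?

consistent

The single ordering Hana < Isla < Dana < Ava < Gus < Aiko < Enzo < Cleo < Paz < Eli satisfies every listed relation, so no contradiction arises.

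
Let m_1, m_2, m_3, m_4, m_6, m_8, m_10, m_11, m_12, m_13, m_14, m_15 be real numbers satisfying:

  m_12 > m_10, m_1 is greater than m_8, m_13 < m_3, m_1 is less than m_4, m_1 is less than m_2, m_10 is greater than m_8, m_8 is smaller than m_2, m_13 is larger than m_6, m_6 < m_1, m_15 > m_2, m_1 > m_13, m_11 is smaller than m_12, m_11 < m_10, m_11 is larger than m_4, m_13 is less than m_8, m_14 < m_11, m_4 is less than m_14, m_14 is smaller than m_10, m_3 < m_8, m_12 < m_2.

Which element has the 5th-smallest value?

The consecutive relations fix a unique order: m_6 < m_13 < m_3 < m_8 < m_1 < m_4 < m_14 < m_11 < m_10 < m_12 < m_2 < m_15.
The 5th smallest is m_1.

m_1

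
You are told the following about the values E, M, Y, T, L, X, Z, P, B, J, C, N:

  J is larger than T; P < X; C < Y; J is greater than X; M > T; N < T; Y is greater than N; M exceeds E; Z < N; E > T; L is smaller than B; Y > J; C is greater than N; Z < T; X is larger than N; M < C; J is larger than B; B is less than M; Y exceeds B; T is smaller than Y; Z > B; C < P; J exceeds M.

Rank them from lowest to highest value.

Nothing is placed below L, so it is least; from there L < B; B < Z; Z < N; N < T; T < E; E < M; M < C; C < P; P < X; X < J; J < Y, each given directly.

L < B < Z < N < T < E < M < C < P < X < J < Y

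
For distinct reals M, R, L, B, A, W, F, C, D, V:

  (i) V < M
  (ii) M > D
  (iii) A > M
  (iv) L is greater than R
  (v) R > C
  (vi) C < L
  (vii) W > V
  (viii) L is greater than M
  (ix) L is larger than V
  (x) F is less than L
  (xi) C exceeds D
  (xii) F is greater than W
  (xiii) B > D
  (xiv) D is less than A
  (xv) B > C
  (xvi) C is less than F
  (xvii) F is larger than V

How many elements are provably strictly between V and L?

The relations place V below L. An element lies strictly between them when it is forced above V and also forced below L.
Above V: {W, M, A, F}. Below L: {D, W, M, C, F, R}.
Intersection: {W, M, F} — 3.

3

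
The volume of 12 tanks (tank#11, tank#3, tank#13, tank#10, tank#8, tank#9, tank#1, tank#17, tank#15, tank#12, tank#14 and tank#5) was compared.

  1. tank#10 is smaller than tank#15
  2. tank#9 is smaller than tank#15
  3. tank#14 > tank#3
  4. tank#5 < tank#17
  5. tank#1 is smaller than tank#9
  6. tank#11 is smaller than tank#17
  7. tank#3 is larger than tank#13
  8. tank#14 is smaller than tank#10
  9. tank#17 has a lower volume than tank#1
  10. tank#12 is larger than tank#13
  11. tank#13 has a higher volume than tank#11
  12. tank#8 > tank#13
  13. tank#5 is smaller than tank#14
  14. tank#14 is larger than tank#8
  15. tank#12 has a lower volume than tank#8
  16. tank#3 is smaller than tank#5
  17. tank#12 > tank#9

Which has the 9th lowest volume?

tank#8

The consecutive relations fix a unique order: tank#11 < tank#13 < tank#3 < tank#5 < tank#17 < tank#1 < tank#9 < tank#12 < tank#8 < tank#14 < tank#10 < tank#15.
The 9th smallest is tank#8.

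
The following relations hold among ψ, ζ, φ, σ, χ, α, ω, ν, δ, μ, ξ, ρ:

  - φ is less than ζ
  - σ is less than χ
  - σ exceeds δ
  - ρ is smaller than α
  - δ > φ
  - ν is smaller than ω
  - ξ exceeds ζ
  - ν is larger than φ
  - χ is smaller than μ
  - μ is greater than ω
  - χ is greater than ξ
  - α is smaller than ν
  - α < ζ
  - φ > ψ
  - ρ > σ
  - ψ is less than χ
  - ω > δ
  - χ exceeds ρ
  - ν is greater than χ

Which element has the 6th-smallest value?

The consecutive relations fix a unique order: ψ < φ < δ < σ < ρ < α < ζ < ξ < χ < ν < ω < μ.
The 6th smallest is α.

α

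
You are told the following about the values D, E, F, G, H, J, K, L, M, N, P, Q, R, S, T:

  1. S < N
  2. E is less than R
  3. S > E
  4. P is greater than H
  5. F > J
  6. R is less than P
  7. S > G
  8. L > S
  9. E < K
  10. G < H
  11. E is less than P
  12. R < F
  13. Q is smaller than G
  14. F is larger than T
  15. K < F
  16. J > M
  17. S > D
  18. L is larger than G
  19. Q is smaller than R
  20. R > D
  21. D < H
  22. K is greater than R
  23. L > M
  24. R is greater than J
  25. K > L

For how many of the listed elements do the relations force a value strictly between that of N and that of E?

The relations place E below N. An element lies strictly between them when it is forced above E and also forced below N.
Above E: {S, L, R, P, K, F}. Below N: {D, Q, G, S}.
Intersection: {S} — 1.

1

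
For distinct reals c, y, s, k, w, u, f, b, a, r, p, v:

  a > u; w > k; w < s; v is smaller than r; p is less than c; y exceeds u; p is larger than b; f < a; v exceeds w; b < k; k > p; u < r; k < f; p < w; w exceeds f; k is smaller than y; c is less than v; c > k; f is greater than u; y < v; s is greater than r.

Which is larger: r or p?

p < k and k < f give p < f.
With f < w: p < k < f < w.
Then w < v extends the chain to v.
With v < r: p < k < f < w < v < r.
So p < r; r is the larger of the two.

r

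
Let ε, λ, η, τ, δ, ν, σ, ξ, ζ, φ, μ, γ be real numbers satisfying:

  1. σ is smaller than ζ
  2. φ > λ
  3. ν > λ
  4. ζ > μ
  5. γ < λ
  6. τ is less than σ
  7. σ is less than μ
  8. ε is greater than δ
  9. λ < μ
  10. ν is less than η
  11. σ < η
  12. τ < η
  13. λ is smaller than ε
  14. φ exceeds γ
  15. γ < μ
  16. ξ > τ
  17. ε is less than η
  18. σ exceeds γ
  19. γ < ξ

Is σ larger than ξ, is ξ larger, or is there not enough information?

Following every chain through σ: above σ we get μ, ζ, η; below σ we get τ, γ.
ξ is not reached, and no chain runs the other way from ξ to σ.
So the given relations leave the order of σ and ξ undetermined.

undetermined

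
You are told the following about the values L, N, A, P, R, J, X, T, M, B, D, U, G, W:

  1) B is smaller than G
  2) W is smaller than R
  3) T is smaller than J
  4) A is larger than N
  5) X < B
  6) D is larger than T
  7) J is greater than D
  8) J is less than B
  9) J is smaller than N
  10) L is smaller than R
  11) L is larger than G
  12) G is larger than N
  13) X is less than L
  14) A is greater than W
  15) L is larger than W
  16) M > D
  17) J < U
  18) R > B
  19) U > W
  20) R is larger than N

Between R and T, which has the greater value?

The relevant relations are T < D; D < J; J < N; N < G; G < L; L < R.
Together: T < D < J < N < G < L < R.
So T < R; R is the larger of the two.

R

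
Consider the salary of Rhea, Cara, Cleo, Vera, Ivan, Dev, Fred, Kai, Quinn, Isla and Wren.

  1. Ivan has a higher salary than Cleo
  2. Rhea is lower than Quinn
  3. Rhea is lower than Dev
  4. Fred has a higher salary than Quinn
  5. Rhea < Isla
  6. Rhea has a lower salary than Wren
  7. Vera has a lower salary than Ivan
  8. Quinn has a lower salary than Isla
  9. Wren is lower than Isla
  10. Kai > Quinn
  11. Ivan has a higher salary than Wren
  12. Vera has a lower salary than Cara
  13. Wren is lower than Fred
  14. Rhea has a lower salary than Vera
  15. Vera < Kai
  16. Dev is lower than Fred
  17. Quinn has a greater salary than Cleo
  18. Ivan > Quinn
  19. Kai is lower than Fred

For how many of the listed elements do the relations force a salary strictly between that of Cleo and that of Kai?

1

The relations place Cleo below Kai. An element lies strictly between them when it is forced above Cleo and also forced below Kai.
Above Cleo: {Quinn, Fred, Ivan, Isla}. Below Kai: {Rhea, Vera, Quinn}.
Intersection: {Quinn} — 1.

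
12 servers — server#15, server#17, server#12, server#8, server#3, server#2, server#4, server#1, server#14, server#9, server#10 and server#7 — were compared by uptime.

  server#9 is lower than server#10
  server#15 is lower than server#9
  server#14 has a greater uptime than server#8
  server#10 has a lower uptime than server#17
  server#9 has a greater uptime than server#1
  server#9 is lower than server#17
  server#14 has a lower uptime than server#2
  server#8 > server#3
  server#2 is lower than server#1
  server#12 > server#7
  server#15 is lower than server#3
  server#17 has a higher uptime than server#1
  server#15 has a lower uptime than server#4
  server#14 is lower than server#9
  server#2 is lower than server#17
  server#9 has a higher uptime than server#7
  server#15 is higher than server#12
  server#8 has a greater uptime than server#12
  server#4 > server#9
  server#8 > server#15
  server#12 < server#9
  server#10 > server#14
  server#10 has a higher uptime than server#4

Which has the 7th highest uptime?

The consecutive relations fix a unique order: server#7 < server#12 < server#15 < server#3 < server#8 < server#14 < server#2 < server#1 < server#9 < server#4 < server#10 < server#17.
Counting 7 from the largest end gives server#14.

server#14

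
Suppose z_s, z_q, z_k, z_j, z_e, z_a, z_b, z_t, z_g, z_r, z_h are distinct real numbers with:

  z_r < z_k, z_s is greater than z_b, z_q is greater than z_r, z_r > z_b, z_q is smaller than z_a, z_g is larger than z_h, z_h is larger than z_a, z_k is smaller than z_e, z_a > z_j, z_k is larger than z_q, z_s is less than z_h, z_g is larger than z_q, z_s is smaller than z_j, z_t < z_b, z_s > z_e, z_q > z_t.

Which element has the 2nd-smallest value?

The consecutive relations fix a unique order: z_t < z_b < z_r < z_q < z_k < z_e < z_s < z_j < z_a < z_h < z_g.
The 2nd smallest is z_b.

z_b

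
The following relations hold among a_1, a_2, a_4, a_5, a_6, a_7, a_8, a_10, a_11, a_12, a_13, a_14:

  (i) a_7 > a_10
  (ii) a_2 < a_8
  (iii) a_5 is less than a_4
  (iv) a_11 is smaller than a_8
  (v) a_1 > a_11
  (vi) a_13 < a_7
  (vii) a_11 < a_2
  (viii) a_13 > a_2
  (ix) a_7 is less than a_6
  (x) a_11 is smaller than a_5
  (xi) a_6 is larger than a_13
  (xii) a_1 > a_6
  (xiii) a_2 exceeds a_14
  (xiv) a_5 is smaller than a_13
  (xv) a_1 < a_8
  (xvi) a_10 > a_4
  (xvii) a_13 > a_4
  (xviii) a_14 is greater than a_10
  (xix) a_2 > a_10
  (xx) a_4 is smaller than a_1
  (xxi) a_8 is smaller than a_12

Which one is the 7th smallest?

The consecutive relations fix a unique order: a_11 < a_5 < a_4 < a_10 < a_14 < a_2 < a_13 < a_7 < a_6 < a_1 < a_8 < a_12.
Counting 7 from the smallest end gives a_13.

a_13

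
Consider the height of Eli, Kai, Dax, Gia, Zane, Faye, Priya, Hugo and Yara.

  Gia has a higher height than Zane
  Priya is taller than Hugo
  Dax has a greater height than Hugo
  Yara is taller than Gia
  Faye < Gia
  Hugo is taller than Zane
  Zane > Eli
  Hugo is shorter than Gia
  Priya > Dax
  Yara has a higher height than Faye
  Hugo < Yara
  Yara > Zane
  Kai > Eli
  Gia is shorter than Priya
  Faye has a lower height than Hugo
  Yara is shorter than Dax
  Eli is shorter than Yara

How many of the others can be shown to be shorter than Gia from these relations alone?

4

From Gia the given relations immediately reach Faye, Zane, Hugo.
From those, Eli — 4 in total.
No other element is forced below Gia by the given relations, so the count is 4.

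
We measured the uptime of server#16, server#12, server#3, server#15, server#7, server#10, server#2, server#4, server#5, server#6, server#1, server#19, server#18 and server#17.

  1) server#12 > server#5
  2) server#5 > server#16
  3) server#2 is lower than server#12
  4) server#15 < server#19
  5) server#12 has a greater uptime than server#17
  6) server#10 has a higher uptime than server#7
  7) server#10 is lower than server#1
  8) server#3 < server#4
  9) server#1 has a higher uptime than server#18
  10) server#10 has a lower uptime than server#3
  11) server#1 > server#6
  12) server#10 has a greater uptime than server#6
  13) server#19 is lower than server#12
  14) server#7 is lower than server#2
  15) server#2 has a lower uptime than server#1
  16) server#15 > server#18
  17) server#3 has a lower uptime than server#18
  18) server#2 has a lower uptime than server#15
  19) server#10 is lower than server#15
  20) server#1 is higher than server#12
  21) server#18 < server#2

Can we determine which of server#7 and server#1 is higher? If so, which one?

server#1

server#7 < server#10 and server#10 < server#3 give server#7 < server#3.
With server#3 < server#18: server#7 < server#10 < server#3 < server#18.
With server#18 < server#2: server#7 < server#10 < server#3 < server#18 < server#2.
With server#2 < server#15: server#7 < server#10 < server#3 < server#18 < server#2 < server#15.
Then server#15 < server#19 extends the chain to server#19.
With server#19 < server#12: server#7 < server#10 < server#3 < server#18 < server#2 < server#15 < server#19 < server#12.
With server#12 < server#1: server#7 < server#10 < server#3 < server#18 < server#2 < server#15 < server#19 < server#12 < server#1.
So server#1 is higher.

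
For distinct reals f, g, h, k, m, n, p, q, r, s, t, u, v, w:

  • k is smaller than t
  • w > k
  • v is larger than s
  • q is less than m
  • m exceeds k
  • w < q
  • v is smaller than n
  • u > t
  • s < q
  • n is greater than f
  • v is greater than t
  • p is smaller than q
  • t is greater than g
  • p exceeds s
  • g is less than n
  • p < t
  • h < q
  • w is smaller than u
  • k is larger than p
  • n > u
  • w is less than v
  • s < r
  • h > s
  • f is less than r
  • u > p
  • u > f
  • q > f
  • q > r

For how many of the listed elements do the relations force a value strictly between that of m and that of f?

Chaining upward from f reaches: u, r, q, n.
Chaining downward from m reaches: s, p, k, h, w, r, q.
Strictly between f and m are those in both lists: r, q — 2 elements.

2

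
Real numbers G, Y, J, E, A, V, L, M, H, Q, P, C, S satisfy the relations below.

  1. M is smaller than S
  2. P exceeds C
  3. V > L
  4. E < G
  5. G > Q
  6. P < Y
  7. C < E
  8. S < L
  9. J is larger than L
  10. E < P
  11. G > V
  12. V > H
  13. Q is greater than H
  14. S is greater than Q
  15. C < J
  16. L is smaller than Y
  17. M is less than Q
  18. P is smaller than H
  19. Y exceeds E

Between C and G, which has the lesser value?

C

C < E < P < H < Q < S < L < V < G, by transitivity through E, P, H, Q, S, L, V.
So C < G; C is the smaller of the two.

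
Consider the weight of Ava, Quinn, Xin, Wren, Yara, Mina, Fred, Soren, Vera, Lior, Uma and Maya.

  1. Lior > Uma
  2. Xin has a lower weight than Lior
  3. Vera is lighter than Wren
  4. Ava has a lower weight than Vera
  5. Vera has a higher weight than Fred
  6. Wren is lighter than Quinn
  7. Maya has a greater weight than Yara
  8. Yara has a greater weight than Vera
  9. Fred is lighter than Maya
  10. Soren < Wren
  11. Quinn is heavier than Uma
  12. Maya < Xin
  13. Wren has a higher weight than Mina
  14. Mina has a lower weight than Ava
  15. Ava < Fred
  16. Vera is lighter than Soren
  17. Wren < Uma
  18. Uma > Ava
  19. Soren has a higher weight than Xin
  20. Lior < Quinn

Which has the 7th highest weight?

Chaining the given pairs: Mina < Ava < Fred < Vera < Yara < Maya < Xin < Soren < Wren < Uma < Lior < Quinn.
The 7th largest is Maya.

Maya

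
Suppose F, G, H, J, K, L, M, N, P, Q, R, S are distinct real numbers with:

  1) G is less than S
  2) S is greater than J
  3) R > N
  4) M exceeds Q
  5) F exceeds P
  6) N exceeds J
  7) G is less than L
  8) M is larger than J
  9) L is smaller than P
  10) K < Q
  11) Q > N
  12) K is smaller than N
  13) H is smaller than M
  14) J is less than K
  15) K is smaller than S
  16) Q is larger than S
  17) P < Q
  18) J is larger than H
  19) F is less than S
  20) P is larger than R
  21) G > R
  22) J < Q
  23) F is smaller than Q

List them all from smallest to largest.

Each adjacent pair is fixed by a given relation: H < J; J < K; K < N; N < R; R < G; G < L; L < P; P < F; F < S; S < Q; Q < M. Chaining them end to end gives the full order.

H < J < K < N < R < G < L < P < F < S < Q < M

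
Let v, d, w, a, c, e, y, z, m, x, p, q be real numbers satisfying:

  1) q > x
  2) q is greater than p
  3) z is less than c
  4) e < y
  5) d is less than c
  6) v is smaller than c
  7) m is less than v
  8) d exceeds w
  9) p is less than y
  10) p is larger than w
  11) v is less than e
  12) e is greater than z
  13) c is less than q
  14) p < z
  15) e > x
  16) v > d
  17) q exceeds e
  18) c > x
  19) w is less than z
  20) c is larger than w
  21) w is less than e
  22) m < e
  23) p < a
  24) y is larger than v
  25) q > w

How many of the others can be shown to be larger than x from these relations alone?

4

Directly above x: e, c, q.
One step further: y (4 so far).
No other element is forced above x by the given relations, so the count is 4.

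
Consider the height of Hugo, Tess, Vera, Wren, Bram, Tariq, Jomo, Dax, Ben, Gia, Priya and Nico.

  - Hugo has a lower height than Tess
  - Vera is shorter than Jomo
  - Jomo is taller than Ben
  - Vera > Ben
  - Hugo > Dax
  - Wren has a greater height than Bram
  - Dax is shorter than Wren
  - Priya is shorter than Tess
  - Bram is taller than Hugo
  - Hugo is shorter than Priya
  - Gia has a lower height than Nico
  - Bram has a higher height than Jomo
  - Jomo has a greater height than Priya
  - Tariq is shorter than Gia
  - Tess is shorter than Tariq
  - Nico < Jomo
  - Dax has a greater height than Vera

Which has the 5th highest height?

The consecutive relations fix a unique order: Ben < Vera < Dax < Hugo < Priya < Tess < Tariq < Gia < Nico < Jomo < Bram < Wren.
Counting 5 from the largest end gives Gia.

Gia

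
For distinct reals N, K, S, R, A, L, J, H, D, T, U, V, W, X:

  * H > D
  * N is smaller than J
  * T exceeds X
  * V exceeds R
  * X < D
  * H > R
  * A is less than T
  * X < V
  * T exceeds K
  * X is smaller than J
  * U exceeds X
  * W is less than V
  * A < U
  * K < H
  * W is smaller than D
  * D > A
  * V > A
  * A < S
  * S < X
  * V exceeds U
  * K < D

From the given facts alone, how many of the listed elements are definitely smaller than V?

6

The elements the relations force below V are A, S, R, W, X, U — no chain reaches any other.
That is 6.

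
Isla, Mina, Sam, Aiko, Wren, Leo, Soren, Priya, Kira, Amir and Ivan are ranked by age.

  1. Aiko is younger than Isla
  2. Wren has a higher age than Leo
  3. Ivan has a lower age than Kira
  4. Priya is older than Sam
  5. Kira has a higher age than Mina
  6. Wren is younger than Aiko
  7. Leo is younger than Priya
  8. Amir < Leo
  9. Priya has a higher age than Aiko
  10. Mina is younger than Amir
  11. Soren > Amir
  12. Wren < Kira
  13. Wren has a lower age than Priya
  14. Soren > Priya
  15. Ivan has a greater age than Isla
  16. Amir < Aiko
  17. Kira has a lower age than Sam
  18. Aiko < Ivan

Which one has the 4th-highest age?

Chaining the given pairs: Mina < Amir < Leo < Wren < Aiko < Isla < Ivan < Kira < Sam < Priya < Soren.
The 4th largest is Kira.

Kira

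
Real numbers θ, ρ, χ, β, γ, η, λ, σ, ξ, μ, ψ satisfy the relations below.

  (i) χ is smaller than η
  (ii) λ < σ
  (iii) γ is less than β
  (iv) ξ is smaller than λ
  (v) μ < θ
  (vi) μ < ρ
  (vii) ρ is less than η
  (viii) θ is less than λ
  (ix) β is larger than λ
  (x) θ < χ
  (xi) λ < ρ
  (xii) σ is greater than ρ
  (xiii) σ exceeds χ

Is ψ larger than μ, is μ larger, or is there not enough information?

undetermined

Following every chain through μ: above μ we get θ, χ, λ, ρ, β, σ, η.
ψ is not reached, and no chain runs the other way from ψ to μ.
So the given relations leave the order of μ and ψ undetermined.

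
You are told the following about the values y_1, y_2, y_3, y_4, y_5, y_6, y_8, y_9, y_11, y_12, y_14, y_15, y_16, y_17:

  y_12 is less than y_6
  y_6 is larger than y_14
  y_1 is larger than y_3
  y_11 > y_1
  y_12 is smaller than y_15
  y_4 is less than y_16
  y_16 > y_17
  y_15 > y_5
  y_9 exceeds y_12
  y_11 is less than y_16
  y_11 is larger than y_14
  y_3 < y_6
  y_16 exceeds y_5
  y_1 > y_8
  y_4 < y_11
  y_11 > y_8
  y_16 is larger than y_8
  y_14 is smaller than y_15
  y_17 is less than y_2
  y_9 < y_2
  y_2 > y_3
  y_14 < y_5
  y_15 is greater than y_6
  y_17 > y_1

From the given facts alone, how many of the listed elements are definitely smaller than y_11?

5

The elements the relations force below y_11 are y_14, y_3, y_4, y_8, y_1 — no chain reaches any other.
That is 5.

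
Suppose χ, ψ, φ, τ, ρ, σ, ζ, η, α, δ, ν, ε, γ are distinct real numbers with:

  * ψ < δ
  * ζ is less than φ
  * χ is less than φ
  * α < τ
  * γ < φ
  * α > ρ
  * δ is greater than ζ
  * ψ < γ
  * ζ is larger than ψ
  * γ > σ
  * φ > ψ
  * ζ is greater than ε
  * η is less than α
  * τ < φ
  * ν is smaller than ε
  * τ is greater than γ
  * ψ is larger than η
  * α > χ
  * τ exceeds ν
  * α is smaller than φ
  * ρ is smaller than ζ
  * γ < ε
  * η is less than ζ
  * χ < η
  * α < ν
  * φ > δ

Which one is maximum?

Chaining downward from φ: directly below it, χ, α, ψ, γ, ζ, τ, δ; then σ, η, ρ, ν, ε.
That covers every other element, and nothing is given above φ, so φ is the maximum.

φ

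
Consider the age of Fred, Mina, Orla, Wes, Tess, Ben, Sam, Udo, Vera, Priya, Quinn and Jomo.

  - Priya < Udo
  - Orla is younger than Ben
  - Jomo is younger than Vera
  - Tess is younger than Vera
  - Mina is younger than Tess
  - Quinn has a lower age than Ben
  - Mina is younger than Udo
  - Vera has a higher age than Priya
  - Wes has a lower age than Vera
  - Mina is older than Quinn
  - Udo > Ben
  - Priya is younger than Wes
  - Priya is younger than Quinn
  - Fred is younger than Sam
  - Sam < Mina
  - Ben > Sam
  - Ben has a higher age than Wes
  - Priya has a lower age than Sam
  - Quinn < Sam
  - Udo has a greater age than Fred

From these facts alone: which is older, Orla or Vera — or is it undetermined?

Following every chain through Orla: above Orla we get Ben, Udo.
Vera is not reached, and no chain runs the other way from Vera to Orla.
So the given relations leave the order of Orla and Vera undetermined.

undetermined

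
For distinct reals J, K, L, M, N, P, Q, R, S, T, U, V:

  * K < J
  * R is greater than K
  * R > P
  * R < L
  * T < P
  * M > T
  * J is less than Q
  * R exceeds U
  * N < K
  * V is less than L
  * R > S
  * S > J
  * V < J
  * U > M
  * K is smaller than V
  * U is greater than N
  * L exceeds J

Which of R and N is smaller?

N

N < K and K < V give N < V.
Then V < J extends the chain to J.
Then J < S extends the chain to S.
With S < R: N < K < V < J < S < R.
So N < R; N is the smaller of the two.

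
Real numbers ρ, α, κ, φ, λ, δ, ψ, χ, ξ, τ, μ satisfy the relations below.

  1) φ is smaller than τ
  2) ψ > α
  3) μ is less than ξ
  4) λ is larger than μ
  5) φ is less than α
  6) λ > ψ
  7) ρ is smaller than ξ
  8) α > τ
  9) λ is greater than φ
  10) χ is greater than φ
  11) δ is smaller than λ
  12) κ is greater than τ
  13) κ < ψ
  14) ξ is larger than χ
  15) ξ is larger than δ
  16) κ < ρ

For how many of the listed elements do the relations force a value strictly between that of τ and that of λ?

3

The relations place τ below λ. An element lies strictly between them when it is forced above τ and also forced below λ.
Above τ: {κ, ρ, α, ψ, ξ}. Below λ: {μ, φ, κ, δ, α, ψ}.
Intersection: {κ, α, ψ} — 3.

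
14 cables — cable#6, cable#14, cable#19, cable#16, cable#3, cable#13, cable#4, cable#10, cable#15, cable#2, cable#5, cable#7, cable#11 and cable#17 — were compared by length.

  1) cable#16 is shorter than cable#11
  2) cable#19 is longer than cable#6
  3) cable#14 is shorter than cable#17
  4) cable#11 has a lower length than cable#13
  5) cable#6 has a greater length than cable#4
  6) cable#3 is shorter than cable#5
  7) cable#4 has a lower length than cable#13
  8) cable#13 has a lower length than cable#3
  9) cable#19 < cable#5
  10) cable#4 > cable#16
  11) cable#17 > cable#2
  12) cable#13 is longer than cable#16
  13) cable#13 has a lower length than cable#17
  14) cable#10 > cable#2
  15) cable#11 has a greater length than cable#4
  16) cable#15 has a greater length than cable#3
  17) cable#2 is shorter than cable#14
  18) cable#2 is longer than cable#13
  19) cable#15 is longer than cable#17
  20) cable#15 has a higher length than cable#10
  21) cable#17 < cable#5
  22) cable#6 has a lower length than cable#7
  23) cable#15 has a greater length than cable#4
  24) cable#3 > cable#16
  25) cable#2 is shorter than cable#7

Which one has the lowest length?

Chaining upward from cable#16: directly above it, cable#4, cable#11, cable#13, cable#3; then cable#6, cable#2, cable#17, cable#15, cable#5; then cable#10, cable#14, cable#19, cable#7.
That covers every other element, and nothing is given below cable#16, so cable#16 is the lowest length.

cable#16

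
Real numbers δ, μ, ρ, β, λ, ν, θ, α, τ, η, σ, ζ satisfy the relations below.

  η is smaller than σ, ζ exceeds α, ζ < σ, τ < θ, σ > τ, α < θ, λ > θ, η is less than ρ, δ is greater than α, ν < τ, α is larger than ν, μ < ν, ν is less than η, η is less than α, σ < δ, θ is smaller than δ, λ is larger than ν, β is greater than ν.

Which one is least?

μ

Chaining upward from μ: directly above it, ν; then η, α, τ, β, λ; then ζ, θ, σ, ρ, δ.
That covers every other element, and nothing is given below μ, so μ is the least.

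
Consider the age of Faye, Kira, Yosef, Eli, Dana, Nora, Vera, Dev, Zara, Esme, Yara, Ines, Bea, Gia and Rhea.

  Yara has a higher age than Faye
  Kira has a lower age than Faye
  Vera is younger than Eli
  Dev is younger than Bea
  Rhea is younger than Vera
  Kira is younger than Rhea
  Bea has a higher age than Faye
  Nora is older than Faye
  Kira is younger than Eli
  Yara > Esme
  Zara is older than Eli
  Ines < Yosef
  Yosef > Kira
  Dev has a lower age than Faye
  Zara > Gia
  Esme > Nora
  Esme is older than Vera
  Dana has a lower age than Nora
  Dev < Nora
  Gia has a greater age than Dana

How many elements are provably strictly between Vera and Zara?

1

Chaining upward from Vera reaches: Eli, Esme, Yara.
Chaining downward from Zara reaches: Kira, Dana, Rhea, Gia, Eli.
Strictly between Vera and Zara are those in both lists: Eli — 1 element.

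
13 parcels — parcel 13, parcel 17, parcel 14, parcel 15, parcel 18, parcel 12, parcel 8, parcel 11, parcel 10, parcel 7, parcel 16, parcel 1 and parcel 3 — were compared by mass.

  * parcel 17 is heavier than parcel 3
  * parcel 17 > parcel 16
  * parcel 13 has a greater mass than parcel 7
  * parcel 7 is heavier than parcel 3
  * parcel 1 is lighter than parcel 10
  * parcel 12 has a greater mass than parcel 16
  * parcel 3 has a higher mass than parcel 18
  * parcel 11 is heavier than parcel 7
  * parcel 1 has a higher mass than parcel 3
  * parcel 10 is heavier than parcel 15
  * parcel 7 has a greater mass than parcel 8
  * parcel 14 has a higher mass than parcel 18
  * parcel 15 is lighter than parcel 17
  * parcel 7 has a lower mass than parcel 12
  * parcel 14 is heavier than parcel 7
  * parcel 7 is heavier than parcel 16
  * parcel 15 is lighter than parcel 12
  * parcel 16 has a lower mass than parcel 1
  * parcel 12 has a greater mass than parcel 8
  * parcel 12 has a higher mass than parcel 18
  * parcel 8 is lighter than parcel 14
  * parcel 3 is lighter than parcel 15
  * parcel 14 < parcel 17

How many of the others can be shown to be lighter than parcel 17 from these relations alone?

From parcel 17 the given relations immediately reach parcel 3, parcel 16, parcel 15, parcel 14.
From those, parcel 18, parcel 8, parcel 7 — 7 in total.
Nothing else is reachable below parcel 17; 7 in all.

7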